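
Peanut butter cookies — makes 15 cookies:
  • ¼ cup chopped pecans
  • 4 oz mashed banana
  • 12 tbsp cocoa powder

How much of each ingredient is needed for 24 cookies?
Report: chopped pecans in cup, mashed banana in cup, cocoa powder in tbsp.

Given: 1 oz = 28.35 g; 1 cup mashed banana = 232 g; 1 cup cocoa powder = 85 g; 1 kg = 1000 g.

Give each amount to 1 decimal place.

Scaling factor: 24/15 = 8/5 = 1.6.
chopped pecans: 0.25 cup × 8/5 = 0.4 cup
mashed banana: 4 oz × 8/5 × 28.35 g/oz ÷ 232 g/cup ≈ 0.8 cup
cocoa powder: 12 tbsp × 8/5 = 19.2 tbsp

chopped pecans: 0.4 cup; mashed banana: 0.8 cup; cocoa powder: 19.2 tbsp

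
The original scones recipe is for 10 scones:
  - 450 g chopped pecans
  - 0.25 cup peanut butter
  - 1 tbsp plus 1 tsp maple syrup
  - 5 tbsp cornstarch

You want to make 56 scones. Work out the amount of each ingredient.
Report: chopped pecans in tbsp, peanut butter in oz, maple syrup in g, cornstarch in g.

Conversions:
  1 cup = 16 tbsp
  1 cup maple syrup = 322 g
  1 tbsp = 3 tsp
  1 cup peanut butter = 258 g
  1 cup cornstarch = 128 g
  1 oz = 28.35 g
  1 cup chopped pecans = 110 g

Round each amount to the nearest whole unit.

chopped pecans: 367 tbsp; peanut butter: 13 oz; maple syrup: 150 g; cornstarch: 224 g

Scaling factor: 56/10 = 28/5 = 5.6.
chopped pecans: 450 g × 28/5 ÷ 110 g/cup × 16 tbsp/cup ≈ 367 tbsp
peanut butter: 0.25 cup × 28/5 × 258 g/cup ÷ 28.35 g/oz ≈ 13 oz
maple syrup: (1 tbsp + 1 tsp = 4/3 tbsp) × 28/5 ÷ 16 tbsp/cup × 322 g/cup ≈ 150 g
cornstarch: 5 tbsp × 28/5 ÷ 16 tbsp/cup × 128 g/cup = 224 g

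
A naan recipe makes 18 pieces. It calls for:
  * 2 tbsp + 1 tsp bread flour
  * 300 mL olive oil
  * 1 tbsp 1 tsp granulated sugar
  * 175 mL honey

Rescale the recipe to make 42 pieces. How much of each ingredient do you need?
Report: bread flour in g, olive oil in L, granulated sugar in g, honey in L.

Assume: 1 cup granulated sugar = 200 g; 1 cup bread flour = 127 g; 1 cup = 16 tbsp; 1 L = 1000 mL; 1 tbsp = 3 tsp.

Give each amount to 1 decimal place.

bread flour: 43.2 g; olive oil: 0.7 L; granulated sugar: 38.9 g; honey: 0.4 L

Scaling factor: 42/18 = 7/3.
bread flour: (2 tbsp + 1 tsp = 7/3 tbsp) × 7/3 ÷ 16 tbsp/cup × 127 g/cup ≈ 43.2 g
olive oil: 300 mL × 7/3 ÷ 1000 mL/L = 0.7 L
granulated sugar: (1 tbsp + 1 tsp = 4/3 tbsp) × 7/3 ÷ 16 tbsp/cup × 200 g/cup ≈ 38.9 g
honey: 175 mL × 7/3 ÷ 1000 mL/L ≈ 0.4 L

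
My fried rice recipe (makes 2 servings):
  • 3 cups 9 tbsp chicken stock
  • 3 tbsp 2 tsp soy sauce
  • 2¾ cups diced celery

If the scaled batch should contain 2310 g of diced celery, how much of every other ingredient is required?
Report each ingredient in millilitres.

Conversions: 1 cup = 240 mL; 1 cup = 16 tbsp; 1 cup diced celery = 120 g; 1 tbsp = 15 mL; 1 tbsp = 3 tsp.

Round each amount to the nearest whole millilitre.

The original recipe has 330 g of diced celery, so the scaling factor is 2310 ÷ 330 = 7.
chicken stock: (3 cup + 9 tbsp = 3.5625 cup) × 7 × 240 mL/cup = 5985 mL
soy sauce: (3 tbsp + 2 tsp = 11/3 tbsp) × 7 × 15 mL/tbsp = 385 mL

chicken stock: 5985 mL; soy sauce: 385 mL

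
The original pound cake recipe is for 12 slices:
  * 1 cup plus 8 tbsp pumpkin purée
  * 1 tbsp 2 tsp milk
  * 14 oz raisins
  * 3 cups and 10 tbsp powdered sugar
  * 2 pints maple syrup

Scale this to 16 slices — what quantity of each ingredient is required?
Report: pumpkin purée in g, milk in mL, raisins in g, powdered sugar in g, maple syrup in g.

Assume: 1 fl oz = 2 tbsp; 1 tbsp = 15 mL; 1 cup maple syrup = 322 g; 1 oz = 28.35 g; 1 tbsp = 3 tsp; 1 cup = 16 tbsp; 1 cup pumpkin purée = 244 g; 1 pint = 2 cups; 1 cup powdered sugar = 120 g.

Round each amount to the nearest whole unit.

Scaling factor: 16/12 = 4/3.
pumpkin purée: (1 cup + 8 tbsp = 1.5 cup) × 4/3 × 244 g/cup = 488 g
milk: (1 tbsp + 2 tsp = 5/3 tbsp) × 4/3 × 15 mL/tbsp ≈ 33 mL
raisins: 14 oz × 4/3 × 28.35 g/oz ≈ 529 g
powdered sugar: (3 cup + 10 tbsp = 3.625 cup) × 4/3 × 120 g/cup = 580 g
maple syrup: 2 pint × 4/3 × 2 cup/pint × 322 g/cup ≈ 1717 g

pumpkin purée: 488 g; milk: 33 mL; raisins: 529 g; powdered sugar: 580 g; maple syrup: 1717 g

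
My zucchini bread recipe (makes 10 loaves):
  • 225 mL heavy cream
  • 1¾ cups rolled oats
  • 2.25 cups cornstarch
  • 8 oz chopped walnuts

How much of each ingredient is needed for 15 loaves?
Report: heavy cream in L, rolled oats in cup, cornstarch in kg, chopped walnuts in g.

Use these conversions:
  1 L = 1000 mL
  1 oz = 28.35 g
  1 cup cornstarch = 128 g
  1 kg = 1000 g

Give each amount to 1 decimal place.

Scaling factor: 15/10 = 3/2 = 1.5.
heavy cream: 225 mL × 3/2 ÷ 1000 mL/L ≈ 0.3 L
rolled oats: 1.75 cup × 3/2 ≈ 2.6 cup
cornstarch: 2.25 cup × 3/2 × 128 g/cup ÷ 1000 g/kg ≈ 0.4 kg
chopped walnuts: 8 oz × 3/2 × 28.35 g/oz = 340.2 g

heavy cream: 0.3 L; rolled oats: 2.6 cup; cornstarch: 0.4 kg; chopped walnuts: 340.2 g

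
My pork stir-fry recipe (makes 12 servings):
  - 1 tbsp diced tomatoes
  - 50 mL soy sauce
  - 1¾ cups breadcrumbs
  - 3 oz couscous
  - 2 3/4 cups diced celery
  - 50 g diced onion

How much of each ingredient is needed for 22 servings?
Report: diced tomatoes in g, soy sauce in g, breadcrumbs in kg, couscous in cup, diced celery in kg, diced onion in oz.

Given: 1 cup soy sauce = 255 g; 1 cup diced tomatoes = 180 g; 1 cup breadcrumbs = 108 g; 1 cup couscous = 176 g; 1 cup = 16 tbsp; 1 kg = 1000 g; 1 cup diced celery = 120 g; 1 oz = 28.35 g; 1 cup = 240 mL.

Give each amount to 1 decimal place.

diced tomatoes: 20.6 g; soy sauce: 97.4 g; breadcrumbs: 0.3 kg; couscous: 0.9 cup; diced celery: 0.6 kg; diced onion: 3.2 oz

Scaling factor: 22/12 = 11/6.
diced tomatoes: 1 tbsp × 11/6 ÷ 16 tbsp/cup × 180 g/cup ≈ 20.6 g
soy sauce: 50 mL × 11/6 ÷ 240 mL/cup × 255 g/cup ≈ 97.4 g
breadcrumbs: 1.75 cup × 11/6 × 108 g/cup ÷ 1000 g/kg ≈ 0.3 kg
couscous: 3 oz × 11/6 × 28.35 g/oz ÷ 176 g/cup ≈ 0.9 cup
diced celery: 2.75 cup × 11/6 × 120 g/cup ÷ 1000 g/kg ≈ 0.6 kg
diced onion: 50 g × 11/6 ÷ 28.35 g/oz ≈ 3.2 oz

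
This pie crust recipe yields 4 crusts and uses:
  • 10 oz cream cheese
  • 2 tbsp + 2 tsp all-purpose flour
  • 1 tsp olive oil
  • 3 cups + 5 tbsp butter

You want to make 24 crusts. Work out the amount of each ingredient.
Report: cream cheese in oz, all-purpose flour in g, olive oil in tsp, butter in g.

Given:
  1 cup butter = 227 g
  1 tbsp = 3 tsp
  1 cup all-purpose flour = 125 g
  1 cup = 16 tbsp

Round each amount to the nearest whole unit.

Scaling factor: 24/4 = 6.
cream cheese: 10 oz × 6 = 60 oz
all-purpose flour: (2 tbsp + 2 tsp = 8/3 tbsp) × 6 ÷ 16 tbsp/cup × 125 g/cup = 125 g
olive oil: 1 tsp × 6 = 6 tsp
butter: (3 cup + 5 tbsp = 3.3125 cup) × 6 × 227 g/cup ≈ 4512 g

cream cheese: 60 oz; all-purpose flour: 125 g; olive oil: 6 tsp; butter: 4512 g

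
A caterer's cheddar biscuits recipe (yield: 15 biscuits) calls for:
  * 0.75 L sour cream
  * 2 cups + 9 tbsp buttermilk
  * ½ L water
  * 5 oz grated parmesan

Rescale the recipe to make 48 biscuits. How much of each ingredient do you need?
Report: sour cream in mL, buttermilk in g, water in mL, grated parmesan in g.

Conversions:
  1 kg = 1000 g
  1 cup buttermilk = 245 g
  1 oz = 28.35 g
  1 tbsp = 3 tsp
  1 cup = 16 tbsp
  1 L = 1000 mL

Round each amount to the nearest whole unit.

sour cream: 2400 mL; buttermilk: 2009 g; water: 1600 mL; grated parmesan: 454 g

Scaling factor: 48/15 = 16/5 = 3.2.
sour cream: 0.75 L × 16/5 × 1000 mL/L = 2400 mL
buttermilk: (2 cup + 9 tbsp = 2.5625 cup) × 16/5 × 245 g/cup = 2009 g
water: 0.5 L × 16/5 × 1000 mL/L = 1600 mL
grated parmesan: 5 oz × 16/5 × 28.35 g/oz ≈ 454 g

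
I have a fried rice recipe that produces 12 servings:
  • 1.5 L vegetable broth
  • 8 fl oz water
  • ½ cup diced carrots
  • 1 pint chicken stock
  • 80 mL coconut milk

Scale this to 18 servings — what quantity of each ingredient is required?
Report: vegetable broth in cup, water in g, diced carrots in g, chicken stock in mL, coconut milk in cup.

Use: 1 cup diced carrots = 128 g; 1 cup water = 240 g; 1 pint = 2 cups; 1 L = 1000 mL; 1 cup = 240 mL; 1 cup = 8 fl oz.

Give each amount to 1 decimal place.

vegetable broth: 9.4 cup; water: 360.0 g; diced carrots: 96.0 g; chicken stock: 720.0 mL; coconut milk: 0.5 cup

Scaling factor: 18/12 = 3/2 = 1.5.
vegetable broth: 1.5 L × 3/2 × 1000 mL/L ÷ 240 mL/cup ≈ 9.4 cup
water: 8 fl oz × 3/2 ÷ 8 fl oz/cup × 240 g/cup = 360.0 g
diced carrots: 0.5 cup × 3/2 × 128 g/cup = 96.0 g
chicken stock: 1 pint × 3/2 × 2 cup/pint × 240 mL/cup = 720.0 mL
coconut milk: 80 mL × 3/2 ÷ 240 mL/cup = 0.5 cup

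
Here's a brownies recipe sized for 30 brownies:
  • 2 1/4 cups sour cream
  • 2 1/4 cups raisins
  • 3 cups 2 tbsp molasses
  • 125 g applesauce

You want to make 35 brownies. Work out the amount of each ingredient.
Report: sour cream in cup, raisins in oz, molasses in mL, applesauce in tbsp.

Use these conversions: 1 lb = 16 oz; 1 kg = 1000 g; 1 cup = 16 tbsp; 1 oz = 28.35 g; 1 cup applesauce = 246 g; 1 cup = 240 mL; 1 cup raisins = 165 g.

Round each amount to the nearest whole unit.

Scaling factor: 35/30 = 7/6.
sour cream: 2.25 cup × 7/6 ≈ 3 cup
raisins: 2.25 cup × 7/6 × 165 g/cup ÷ 28.35 g/oz ≈ 15 oz
molasses: (3 cup + 2 tbsp = 3.125 cup) × 7/6 × 240 mL/cup = 875 mL
applesauce: 125 g × 7/6 ÷ 246 g/cup × 16 tbsp/cup ≈ 9 tbsp

sour cream: 3 cup; raisins: 15 oz; molasses: 875 mL; applesauce: 9 tbsp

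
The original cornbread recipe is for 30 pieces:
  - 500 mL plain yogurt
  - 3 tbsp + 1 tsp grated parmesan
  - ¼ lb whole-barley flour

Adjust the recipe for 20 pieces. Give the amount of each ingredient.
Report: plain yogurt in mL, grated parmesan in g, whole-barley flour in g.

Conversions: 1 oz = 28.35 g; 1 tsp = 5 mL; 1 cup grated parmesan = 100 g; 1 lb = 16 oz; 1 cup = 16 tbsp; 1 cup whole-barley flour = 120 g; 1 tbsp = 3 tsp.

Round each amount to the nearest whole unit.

Scaling factor: 20/30 = 2/3.
plain yogurt: 500 mL × 2/3 ≈ 333 mL
grated parmesan: (3 tbsp + 1 tsp = 10/3 tbsp) × 2/3 ÷ 16 tbsp/cup × 100 g/cup ≈ 14 g
whole-barley flour: 0.25 lb × 2/3 × 16 oz/lb × 28.35 g/oz ≈ 76 g

plain yogurt: 333 mL; grated parmesan: 14 g; whole-barley flour: 76 g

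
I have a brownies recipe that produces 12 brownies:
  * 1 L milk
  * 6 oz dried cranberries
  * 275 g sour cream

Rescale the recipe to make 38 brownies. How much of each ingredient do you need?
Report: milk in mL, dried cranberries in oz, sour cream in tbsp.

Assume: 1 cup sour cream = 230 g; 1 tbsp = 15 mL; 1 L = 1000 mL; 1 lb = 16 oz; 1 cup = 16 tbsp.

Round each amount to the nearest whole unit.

Scaling factor: 38/12 = 19/6.
milk: 1 L × 19/6 × 1000 mL/L ≈ 3167 mL
dried cranberries: 6 oz × 19/6 = 19 oz
sour cream: 275 g × 19/6 ÷ 230 g/cup × 16 tbsp/cup ≈ 61 tbsp

milk: 3167 mL; dried cranberries: 19 oz; sour cream: 61 tbsp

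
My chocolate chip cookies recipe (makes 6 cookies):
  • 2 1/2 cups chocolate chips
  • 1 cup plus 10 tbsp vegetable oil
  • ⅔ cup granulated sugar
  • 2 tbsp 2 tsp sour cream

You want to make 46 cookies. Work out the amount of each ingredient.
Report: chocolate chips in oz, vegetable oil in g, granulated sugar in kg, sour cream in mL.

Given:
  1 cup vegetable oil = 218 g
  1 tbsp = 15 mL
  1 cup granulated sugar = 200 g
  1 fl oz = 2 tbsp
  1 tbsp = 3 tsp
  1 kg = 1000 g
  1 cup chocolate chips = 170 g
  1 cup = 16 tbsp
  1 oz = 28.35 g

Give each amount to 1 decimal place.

Scaling factor: 46/6 = 23/3.
chocolate chips: 2.5 cup × 23/3 × 170 g/cup ÷ 28.35 g/oz ≈ 114.9 oz
vegetable oil: (1 cup + 10 tbsp = 1.625 cup) × 23/3 × 218 g/cup ≈ 2715.9 g
granulated sugar: 2/3 cup × 23/3 × 200 g/cup ÷ 1000 g/kg ≈ 1.0 kg
sour cream: (2 tbsp + 2 tsp = 8/3 tbsp) × 23/3 × 15 mL/tbsp ≈ 306.7 mL

chocolate chips: 114.9 oz; vegetable oil: 2715.9 g; granulated sugar: 1.0 kg; sour cream: 306.7 mL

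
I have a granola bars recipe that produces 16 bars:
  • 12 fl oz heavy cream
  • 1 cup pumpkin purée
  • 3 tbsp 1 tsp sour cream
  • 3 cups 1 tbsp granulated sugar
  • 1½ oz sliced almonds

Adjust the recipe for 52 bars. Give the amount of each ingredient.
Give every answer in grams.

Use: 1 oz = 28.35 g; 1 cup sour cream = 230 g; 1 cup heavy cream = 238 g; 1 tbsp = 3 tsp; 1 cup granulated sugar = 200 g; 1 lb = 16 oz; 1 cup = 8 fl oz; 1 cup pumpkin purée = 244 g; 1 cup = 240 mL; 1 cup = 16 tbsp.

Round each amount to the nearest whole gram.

Scaling factor: 52/16 = 13/4 = 3.25.
heavy cream: 12 fl oz × 13/4 ÷ 8 fl oz/cup × 238 g/cup ≈ 1160 g
pumpkin purée: 1 cup × 13/4 × 244 g/cup = 793 g
sour cream: (3 tbsp + 1 tsp = 10/3 tbsp) × 13/4 ÷ 16 tbsp/cup × 230 g/cup ≈ 156 g
granulated sugar: (3 cup + 1 tbsp = 3.0625 cup) × 13/4 × 200 g/cup ≈ 1991 g
sliced almonds: 1.5 oz × 13/4 × 28.35 g/oz ≈ 138 g

heavy cream: 1160 g; pumpkin purée: 793 g; sour cream: 156 g; granulated sugar: 1991 g; sliced almonds: 138 g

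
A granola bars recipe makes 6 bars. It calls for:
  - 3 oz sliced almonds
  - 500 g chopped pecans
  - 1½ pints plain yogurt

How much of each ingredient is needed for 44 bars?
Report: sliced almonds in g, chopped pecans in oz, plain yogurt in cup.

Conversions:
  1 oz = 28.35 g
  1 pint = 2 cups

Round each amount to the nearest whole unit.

sliced almonds: 624 g; chopped pecans: 129 oz; plain yogurt: 22 cup

Scaling factor: 44/6 = 22/3.
sliced almonds: 3 oz × 22/3 × 28.35 g/oz ≈ 624 g
chopped pecans: 500 g × 22/3 ÷ 28.35 g/oz ≈ 129 oz
plain yogurt: 1.5 pint × 22/3 × 2 cup/pint = 22 cup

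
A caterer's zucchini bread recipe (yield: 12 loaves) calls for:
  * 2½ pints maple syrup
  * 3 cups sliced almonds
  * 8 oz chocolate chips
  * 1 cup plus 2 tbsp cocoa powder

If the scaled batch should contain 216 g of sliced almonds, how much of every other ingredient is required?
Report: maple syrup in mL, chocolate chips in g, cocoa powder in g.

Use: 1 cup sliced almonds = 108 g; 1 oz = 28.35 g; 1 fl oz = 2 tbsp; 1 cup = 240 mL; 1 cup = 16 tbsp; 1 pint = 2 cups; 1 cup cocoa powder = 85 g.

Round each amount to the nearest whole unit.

maple syrup: 800 mL; chocolate chips: 151 g; cocoa powder: 64 g

The original recipe has 324 g of sliced almonds, so the scaling factor is 216 ÷ 324 = 2/3.
maple syrup: 2.5 pint × 2/3 × 2 cup/pint × 240 mL/cup = 800 mL
chocolate chips: 8 oz × 2/3 × 28.35 g/oz ≈ 151 g
cocoa powder: (1 cup + 2 tbsp = 1.125 cup) × 2/3 × 85 g/cup ≈ 64 g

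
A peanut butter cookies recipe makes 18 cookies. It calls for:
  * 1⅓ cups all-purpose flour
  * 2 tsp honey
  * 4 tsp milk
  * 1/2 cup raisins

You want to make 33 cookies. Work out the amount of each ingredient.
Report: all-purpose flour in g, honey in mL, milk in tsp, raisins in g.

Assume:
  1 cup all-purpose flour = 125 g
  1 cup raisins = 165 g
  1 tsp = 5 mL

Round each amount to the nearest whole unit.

all-purpose flour: 306 g; honey: 18 mL; milk: 7 tsp; raisins: 151 g

Scaling factor: 33/18 = 11/6.
all-purpose flour: 4/3 cup × 11/6 × 125 g/cup ≈ 306 g
honey: 2 tsp × 11/6 × 5 mL/tsp ≈ 18 mL
milk: 4 tsp × 11/6 ≈ 7 tsp
raisins: 0.5 cup × 11/6 × 165 g/cup ≈ 151 g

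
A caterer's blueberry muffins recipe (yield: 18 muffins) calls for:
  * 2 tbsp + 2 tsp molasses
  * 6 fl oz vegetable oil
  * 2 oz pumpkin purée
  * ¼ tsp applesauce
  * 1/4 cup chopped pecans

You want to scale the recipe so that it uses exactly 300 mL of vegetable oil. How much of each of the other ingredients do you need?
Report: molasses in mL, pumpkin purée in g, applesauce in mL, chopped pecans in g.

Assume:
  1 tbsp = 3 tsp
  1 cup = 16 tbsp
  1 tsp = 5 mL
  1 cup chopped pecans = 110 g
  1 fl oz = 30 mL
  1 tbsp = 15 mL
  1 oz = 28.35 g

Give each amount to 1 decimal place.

The original recipe has 180 mL of vegetable oil, so the scaling factor is 300 ÷ 180 = 5/3.
molasses: (2 tbsp + 2 tsp = 8/3 tbsp) × 5/3 × 15 mL/tbsp ≈ 66.7 mL
pumpkin purée: 2 oz × 5/3 × 28.35 g/oz = 94.5 g
applesauce: 0.25 tsp × 5/3 × 5 mL/tsp ≈ 2.1 mL
chopped pecans: 0.25 cup × 5/3 × 110 g/cup ≈ 45.8 g

molasses: 66.7 mL; pumpkin purée: 94.5 g; applesauce: 2.1 mL; chopped pecans: 45.8 g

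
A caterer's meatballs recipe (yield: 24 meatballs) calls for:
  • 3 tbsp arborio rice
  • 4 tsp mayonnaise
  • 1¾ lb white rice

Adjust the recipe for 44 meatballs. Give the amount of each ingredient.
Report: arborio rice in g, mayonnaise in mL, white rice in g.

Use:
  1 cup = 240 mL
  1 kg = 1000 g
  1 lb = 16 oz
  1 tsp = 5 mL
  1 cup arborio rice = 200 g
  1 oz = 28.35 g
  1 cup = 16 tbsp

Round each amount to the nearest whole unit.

arborio rice: 69 g; mayonnaise: 37 mL; white rice: 1455 g

Scaling factor: 44/24 = 11/6.
arborio rice: 3 tbsp × 11/6 ÷ 16 tbsp/cup × 200 g/cup ≈ 69 g
mayonnaise: 4 tsp × 11/6 × 5 mL/tsp ≈ 37 mL
white rice: 1.75 lb × 11/6 × 16 oz/lb × 28.35 g/oz ≈ 1455 g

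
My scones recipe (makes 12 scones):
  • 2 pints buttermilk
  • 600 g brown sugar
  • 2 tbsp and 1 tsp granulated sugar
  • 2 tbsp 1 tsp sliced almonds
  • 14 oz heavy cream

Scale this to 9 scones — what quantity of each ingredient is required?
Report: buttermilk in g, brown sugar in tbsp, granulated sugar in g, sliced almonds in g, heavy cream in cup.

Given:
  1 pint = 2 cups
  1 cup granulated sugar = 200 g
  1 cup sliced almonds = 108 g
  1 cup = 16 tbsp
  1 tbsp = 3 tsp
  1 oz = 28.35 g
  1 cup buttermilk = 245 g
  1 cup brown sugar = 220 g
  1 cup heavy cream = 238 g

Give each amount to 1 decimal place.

Scaling factor: 9/12 = 3/4 = 0.75.
buttermilk: 2 pint × 3/4 × 2 cup/pint × 245 g/cup = 735.0 g
brown sugar: 600 g × 3/4 ÷ 220 g/cup × 16 tbsp/cup ≈ 32.7 tbsp
granulated sugar: (2 tbsp + 1 tsp = 7/3 tbsp) × 3/4 ÷ 16 tbsp/cup × 200 g/cup ≈ 21.9 g
sliced almonds: (2 tbsp + 1 tsp = 7/3 tbsp) × 3/4 ÷ 16 tbsp/cup × 108 g/cup ≈ 11.8 g
heavy cream: 14 oz × 3/4 × 28.35 g/oz ÷ 238 g/cup ≈ 1.3 cup

buttermilk: 735.0 g; brown sugar: 32.7 tbsp; granulated sugar: 21.9 g; sliced almonds: 11.8 g; heavy cream: 1.3 cup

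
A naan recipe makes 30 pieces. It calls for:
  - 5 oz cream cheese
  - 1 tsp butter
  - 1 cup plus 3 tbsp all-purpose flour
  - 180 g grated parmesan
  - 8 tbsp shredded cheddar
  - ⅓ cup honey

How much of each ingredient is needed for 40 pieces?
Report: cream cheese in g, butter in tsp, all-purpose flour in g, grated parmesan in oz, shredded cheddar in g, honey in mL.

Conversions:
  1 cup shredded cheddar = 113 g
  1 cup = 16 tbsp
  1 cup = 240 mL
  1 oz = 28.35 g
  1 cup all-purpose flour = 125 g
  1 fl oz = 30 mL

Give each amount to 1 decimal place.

cream cheese: 189.0 g; butter: 1.3 tsp; all-purpose flour: 197.9 g; grated parmesan: 8.5 oz; shredded cheddar: 75.3 g; honey: 106.7 mL

Scaling factor: 40/30 = 4/3.
cream cheese: 5 oz × 4/3 × 28.35 g/oz = 189.0 g
butter: 1 tsp × 4/3 ≈ 1.3 tsp
all-purpose flour: (1 cup + 3 tbsp = 1.1875 cup) × 4/3 × 125 g/cup ≈ 197.9 g
grated parmesan: 180 g × 4/3 ÷ 28.35 g/oz ≈ 8.5 oz
shredded cheddar: 8 tbsp × 4/3 ÷ 16 tbsp/cup × 113 g/cup ≈ 75.3 g
honey: 1/3 cup × 4/3 × 240 mL/cup ≈ 106.7 mL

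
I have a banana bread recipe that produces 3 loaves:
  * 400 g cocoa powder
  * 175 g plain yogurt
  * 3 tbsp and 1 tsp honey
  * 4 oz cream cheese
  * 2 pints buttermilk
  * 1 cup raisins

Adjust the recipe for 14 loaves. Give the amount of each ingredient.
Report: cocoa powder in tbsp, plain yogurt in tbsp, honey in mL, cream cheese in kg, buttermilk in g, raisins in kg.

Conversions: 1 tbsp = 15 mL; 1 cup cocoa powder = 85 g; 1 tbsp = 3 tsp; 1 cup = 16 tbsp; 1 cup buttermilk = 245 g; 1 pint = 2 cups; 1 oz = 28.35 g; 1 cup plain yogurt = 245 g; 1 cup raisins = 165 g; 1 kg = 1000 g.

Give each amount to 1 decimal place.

cocoa powder: 351.4 tbsp; plain yogurt: 53.3 tbsp; honey: 233.3 mL; cream cheese: 0.5 kg; buttermilk: 4573.3 g; raisins: 0.8 kg

Scaling factor: 14/3.
cocoa powder: 400 g × 14/3 ÷ 85 g/cup × 16 tbsp/cup ≈ 351.4 tbsp
plain yogurt: 175 g × 14/3 ÷ 245 g/cup × 16 tbsp/cup ≈ 53.3 tbsp
honey: (3 tbsp + 1 tsp = 10/3 tbsp) × 14/3 × 15 mL/tbsp ≈ 233.3 mL
cream cheese: 4 oz × 14/3 × 28.35 g/oz ÷ 1000 g/kg ≈ 0.5 kg
buttermilk: 2 pint × 14/3 × 2 cup/pint × 245 g/cup ≈ 4573.3 g
raisins: 1 cup × 14/3 × 165 g/cup ÷ 1000 g/kg ≈ 0.8 kg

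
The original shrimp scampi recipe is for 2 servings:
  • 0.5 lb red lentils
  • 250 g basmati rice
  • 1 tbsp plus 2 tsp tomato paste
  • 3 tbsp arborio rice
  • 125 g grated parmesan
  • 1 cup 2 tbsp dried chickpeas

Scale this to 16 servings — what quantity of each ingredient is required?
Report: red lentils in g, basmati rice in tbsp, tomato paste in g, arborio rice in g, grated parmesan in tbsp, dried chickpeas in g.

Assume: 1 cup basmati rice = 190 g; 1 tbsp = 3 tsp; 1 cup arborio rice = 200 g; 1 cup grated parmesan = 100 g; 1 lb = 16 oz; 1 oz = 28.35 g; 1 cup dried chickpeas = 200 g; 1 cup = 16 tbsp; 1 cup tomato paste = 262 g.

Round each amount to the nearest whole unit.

Scaling factor: 16/2 = 8.
red lentils: 0.5 lb × 8 × 16 oz/lb × 28.35 g/oz ≈ 1814 g
basmati rice: 250 g × 8 ÷ 190 g/cup × 16 tbsp/cup ≈ 168 tbsp
tomato paste: (1 tbsp + 2 tsp = 5/3 tbsp) × 8 ÷ 16 tbsp/cup × 262 g/cup ≈ 218 g
arborio rice: 3 tbsp × 8 ÷ 16 tbsp/cup × 200 g/cup = 300 g
grated parmesan: 125 g × 8 ÷ 100 g/cup × 16 tbsp/cup = 160 tbsp
dried chickpeas: (1 cup + 2 tbsp = 1.125 cup) × 8 × 200 g/cup = 1800 g

red lentils: 1814 g; basmati rice: 168 tbsp; tomato paste: 218 g; arborio rice: 300 g; grated parmesan: 160 tbsp; dried chickpeas: 1800 g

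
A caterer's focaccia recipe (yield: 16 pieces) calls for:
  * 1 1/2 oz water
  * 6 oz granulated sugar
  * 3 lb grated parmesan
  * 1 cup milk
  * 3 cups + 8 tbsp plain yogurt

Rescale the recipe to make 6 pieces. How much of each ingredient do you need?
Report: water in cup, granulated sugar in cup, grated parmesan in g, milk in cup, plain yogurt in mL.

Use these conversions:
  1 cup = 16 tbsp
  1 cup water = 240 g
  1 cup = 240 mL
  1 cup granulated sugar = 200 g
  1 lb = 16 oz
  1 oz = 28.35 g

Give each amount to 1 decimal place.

water: 0.1 cup; granulated sugar: 0.3 cup; grated parmesan: 510.3 g; milk: 0.4 cup; plain yogurt: 315.0 mL

Scaling factor: 6/16 = 3/8 = 0.375.
water: 1.5 oz × 3/8 × 28.35 g/oz ÷ 240 g/cup ≈ 0.1 cup
granulated sugar: 6 oz × 3/8 × 28.35 g/oz ÷ 200 g/cup ≈ 0.3 cup
grated parmesan: 3 lb × 3/8 × 16 oz/lb × 28.35 g/oz = 510.3 g
milk: 1 cup × 3/8 ≈ 0.4 cup
plain yogurt: (3 cup + 8 tbsp = 3.5 cup) × 3/8 × 240 mL/cup = 315.0 mL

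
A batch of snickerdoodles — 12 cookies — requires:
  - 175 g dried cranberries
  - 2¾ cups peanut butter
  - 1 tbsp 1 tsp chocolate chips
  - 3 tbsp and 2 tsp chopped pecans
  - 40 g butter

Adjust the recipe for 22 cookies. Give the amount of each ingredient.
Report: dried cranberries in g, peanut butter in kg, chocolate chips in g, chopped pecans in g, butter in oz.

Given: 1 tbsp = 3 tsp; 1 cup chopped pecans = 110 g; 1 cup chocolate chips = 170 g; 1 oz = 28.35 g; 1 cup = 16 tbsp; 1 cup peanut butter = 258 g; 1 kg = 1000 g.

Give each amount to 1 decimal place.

Scaling factor: 22/12 = 11/6.
dried cranberries: 175 g × 11/6 ≈ 320.8 g
peanut butter: 2.75 cup × 11/6 × 258 g/cup ÷ 1000 g/kg ≈ 1.3 kg
chocolate chips: (1 tbsp + 1 tsp = 4/3 tbsp) × 11/6 ÷ 16 tbsp/cup × 170 g/cup ≈ 26.0 g
chopped pecans: (3 tbsp + 2 tsp = 11/3 tbsp) × 11/6 ÷ 16 tbsp/cup × 110 g/cup ≈ 46.2 g
butter: 40 g × 11/6 ÷ 28.35 g/oz ≈ 2.6 oz

dried cranberries: 320.8 g; peanut butter: 1.3 kg; chocolate chips: 26.0 g; chopped pecans: 46.2 g; butter: 2.6 oz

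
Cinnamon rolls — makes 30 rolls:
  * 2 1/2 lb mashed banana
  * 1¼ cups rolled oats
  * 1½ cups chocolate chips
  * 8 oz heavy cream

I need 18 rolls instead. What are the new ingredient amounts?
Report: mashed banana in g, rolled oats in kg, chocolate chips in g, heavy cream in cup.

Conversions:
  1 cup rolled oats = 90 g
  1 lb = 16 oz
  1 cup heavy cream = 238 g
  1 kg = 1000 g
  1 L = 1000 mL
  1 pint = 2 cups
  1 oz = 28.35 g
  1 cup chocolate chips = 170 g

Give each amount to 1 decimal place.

mashed banana: 680.4 g; rolled oats: 0.1 kg; chocolate chips: 153.0 g; heavy cream: 0.6 cup

Scaling factor: 18/30 = 3/5 = 0.6.
mashed banana: 2.5 lb × 3/5 × 16 oz/lb × 28.35 g/oz = 680.4 g
rolled oats: 1.25 cup × 3/5 × 90 g/cup ÷ 1000 g/kg ≈ 0.1 kg
chocolate chips: 1.5 cup × 3/5 × 170 g/cup = 153.0 g
heavy cream: 8 oz × 3/5 × 28.35 g/oz ÷ 238 g/cup ≈ 0.6 cup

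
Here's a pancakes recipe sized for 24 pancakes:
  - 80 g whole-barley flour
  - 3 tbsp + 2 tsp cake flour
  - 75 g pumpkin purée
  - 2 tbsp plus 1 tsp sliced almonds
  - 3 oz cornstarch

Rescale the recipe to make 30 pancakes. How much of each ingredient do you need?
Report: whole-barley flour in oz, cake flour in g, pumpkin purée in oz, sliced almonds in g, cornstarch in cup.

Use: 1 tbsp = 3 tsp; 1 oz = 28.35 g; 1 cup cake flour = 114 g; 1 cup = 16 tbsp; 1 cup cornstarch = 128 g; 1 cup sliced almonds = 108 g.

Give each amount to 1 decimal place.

whole-barley flour: 3.5 oz; cake flour: 32.7 g; pumpkin purée: 3.3 oz; sliced almonds: 19.7 g; cornstarch: 0.8 cup

Scaling factor: 30/24 = 5/4 = 1.25.
whole-barley flour: 80 g × 5/4 ÷ 28.35 g/oz ≈ 3.5 oz
cake flour: (3 tbsp + 2 tsp = 11/3 tbsp) × 5/4 ÷ 16 tbsp/cup × 114 g/cup ≈ 32.7 g
pumpkin purée: 75 g × 5/4 ÷ 28.35 g/oz ≈ 3.3 oz
sliced almonds: (2 tbsp + 1 tsp = 7/3 tbsp) × 5/4 ÷ 16 tbsp/cup × 108 g/cup ≈ 19.7 g
cornstarch: 3 oz × 5/4 × 28.35 g/oz ÷ 128 g/cup ≈ 0.8 cup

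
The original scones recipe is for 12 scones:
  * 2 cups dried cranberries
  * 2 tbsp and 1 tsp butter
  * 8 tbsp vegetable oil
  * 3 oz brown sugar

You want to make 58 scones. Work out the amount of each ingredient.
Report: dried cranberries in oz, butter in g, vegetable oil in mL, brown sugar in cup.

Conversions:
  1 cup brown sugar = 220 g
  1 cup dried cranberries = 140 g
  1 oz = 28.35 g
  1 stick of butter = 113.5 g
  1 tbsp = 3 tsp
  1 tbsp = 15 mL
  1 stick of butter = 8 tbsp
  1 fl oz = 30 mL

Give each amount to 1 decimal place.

dried cranberries: 47.7 oz; butter: 160.0 g; vegetable oil: 580.0 mL; brown sugar: 1.9 cup

Scaling factor: 58/12 = 29/6.
dried cranberries: 2 cup × 29/6 × 140 g/cup ÷ 28.35 g/oz ≈ 47.7 oz
butter: (2 tbsp + 1 tsp = 7/3 tbsp) × 29/6 ÷ 8 tbsp/stick × 113.5 g/stick ≈ 160.0 g
vegetable oil: 8 tbsp × 29/6 × 15 mL/tbsp = 580.0 mL
brown sugar: 3 oz × 29/6 × 28.35 g/oz ÷ 220 g/cup ≈ 1.9 cup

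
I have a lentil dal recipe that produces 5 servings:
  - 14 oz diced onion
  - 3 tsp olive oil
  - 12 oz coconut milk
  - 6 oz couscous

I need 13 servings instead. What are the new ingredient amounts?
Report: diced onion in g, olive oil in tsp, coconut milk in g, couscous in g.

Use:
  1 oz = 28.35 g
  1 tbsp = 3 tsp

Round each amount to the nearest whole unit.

diced onion: 1032 g; olive oil: 8 tsp; coconut milk: 885 g; couscous: 442 g

Scaling factor: 13/5 = 2.6.
diced onion: 14 oz × 13/5 × 28.35 g/oz ≈ 1032 g
olive oil: 3 tsp × 13/5 ≈ 8 tsp
coconut milk: 12 oz × 13/5 × 28.35 g/oz ≈ 885 g
couscous: 6 oz × 13/5 × 28.35 g/oz ≈ 442 g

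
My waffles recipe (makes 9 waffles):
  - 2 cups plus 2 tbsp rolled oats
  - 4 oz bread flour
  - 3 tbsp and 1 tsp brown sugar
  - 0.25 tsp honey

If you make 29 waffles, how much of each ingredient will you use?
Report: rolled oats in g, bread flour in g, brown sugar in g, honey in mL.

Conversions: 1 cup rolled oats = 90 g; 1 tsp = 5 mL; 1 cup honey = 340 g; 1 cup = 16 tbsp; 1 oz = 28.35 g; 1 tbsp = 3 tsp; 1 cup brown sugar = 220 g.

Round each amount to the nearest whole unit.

rolled oats: 616 g; bread flour: 365 g; brown sugar: 148 g; honey: 4 mL

Scaling factor: 29/9.
rolled oats: (2 cup + 2 tbsp = 2.125 cup) × 29/9 × 90 g/cup ≈ 616 g
bread flour: 4 oz × 29/9 × 28.35 g/oz ≈ 365 g
brown sugar: (3 tbsp + 1 tsp = 10/3 tbsp) × 29/9 ÷ 16 tbsp/cup × 220 g/cup ≈ 148 g
honey: 0.25 tsp × 29/9 × 5 mL/tsp ≈ 4 mL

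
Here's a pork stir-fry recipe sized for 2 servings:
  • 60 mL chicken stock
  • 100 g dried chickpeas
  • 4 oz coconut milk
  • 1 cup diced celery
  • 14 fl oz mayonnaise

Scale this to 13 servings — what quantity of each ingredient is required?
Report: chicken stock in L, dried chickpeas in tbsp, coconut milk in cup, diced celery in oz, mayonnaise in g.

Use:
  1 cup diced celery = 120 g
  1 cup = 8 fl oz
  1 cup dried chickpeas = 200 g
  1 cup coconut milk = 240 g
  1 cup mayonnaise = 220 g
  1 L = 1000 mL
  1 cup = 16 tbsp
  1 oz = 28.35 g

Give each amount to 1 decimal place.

chicken stock: 0.4 L; dried chickpeas: 52.0 tbsp; coconut milk: 3.1 cup; diced celery: 27.5 oz; mayonnaise: 2502.5 g

Scaling factor: 13/2 = 6.5.
chicken stock: 60 mL × 13/2 ÷ 1000 mL/L ≈ 0.4 L
dried chickpeas: 100 g × 13/2 ÷ 200 g/cup × 16 tbsp/cup = 52.0 tbsp
coconut milk: 4 oz × 13/2 × 28.35 g/oz ÷ 240 g/cup ≈ 3.1 cup
diced celery: 1 cup × 13/2 × 120 g/cup ÷ 28.35 g/oz ≈ 27.5 oz
mayonnaise: 14 fl oz × 13/2 ÷ 8 fl oz/cup × 220 g/cup = 2502.5 g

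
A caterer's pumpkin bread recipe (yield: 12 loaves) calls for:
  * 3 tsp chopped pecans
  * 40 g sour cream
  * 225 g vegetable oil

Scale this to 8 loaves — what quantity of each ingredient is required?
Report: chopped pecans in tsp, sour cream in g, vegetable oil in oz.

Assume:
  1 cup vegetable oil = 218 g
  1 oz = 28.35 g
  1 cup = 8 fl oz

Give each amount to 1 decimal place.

Scaling factor: 8/12 = 2/3.
chopped pecans: 3 tsp × 2/3 = 2.0 tsp
sour cream: 40 g × 2/3 ≈ 26.7 g
vegetable oil: 225 g × 2/3 ÷ 28.35 g/oz ≈ 5.3 oz

chopped pecans: 2.0 tsp; sour cream: 26.7 g; vegetable oil: 5.3 oz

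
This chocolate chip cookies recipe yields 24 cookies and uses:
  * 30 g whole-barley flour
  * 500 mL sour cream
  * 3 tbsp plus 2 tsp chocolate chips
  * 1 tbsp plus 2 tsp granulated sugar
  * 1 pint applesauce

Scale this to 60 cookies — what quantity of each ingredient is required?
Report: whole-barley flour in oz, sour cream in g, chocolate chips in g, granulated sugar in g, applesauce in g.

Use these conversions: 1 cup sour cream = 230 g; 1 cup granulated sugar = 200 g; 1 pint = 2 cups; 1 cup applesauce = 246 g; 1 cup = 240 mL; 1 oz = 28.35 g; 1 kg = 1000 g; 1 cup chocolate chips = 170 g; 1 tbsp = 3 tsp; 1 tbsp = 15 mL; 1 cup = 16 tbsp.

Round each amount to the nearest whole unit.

whole-barley flour: 3 oz; sour cream: 1198 g; chocolate chips: 97 g; granulated sugar: 52 g; applesauce: 1230 g

Scaling factor: 60/24 = 5/2 = 2.5.
whole-barley flour: 30 g × 5/2 ÷ 28.35 g/oz ≈ 3 oz
sour cream: 500 mL × 5/2 ÷ 240 mL/cup × 230 g/cup ≈ 1198 g
chocolate chips: (3 tbsp + 2 tsp = 11/3 tbsp) × 5/2 ÷ 16 tbsp/cup × 170 g/cup ≈ 97 g
granulated sugar: (1 tbsp + 2 tsp = 5/3 tbsp) × 5/2 ÷ 16 tbsp/cup × 200 g/cup ≈ 52 g
applesauce: 1 pint × 5/2 × 2 cup/pint × 246 g/cup = 1230 g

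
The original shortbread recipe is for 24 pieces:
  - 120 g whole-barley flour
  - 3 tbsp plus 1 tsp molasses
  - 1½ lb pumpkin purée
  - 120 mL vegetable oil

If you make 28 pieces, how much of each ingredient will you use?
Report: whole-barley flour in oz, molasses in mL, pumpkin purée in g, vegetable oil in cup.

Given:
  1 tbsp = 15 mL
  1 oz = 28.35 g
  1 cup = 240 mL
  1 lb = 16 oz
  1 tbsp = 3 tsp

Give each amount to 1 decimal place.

whole-barley flour: 4.9 oz; molasses: 58.3 mL; pumpkin purée: 793.8 g; vegetable oil: 0.6 cup

Scaling factor: 28/24 = 7/6.
whole-barley flour: 120 g × 7/6 ÷ 28.35 g/oz ≈ 4.9 oz
molasses: (3 tbsp + 1 tsp = 10/3 tbsp) × 7/6 × 15 mL/tbsp ≈ 58.3 mL
pumpkin purée: 1.5 lb × 7/6 × 16 oz/lb × 28.35 g/oz = 793.8 g
vegetable oil: 120 mL × 7/6 ÷ 240 mL/cup ≈ 0.6 cup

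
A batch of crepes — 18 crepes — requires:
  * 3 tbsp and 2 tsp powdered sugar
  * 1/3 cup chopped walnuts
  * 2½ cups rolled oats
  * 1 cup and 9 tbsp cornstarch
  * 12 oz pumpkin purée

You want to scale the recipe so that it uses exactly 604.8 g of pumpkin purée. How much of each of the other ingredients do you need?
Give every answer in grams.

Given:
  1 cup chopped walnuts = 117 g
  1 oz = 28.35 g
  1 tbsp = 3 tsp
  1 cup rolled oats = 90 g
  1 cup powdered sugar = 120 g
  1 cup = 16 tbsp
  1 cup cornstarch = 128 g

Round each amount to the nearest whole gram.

The original recipe has 340.2 g of pumpkin purée, so the scaling factor is 604.8 ÷ 340.2 = 16/9.
powdered sugar: (3 tbsp + 2 tsp = 11/3 tbsp) × 16/9 ÷ 16 tbsp/cup × 120 g/cup ≈ 49 g
chopped walnuts: 1/3 cup × 16/9 × 117 g/cup ≈ 69 g
rolled oats: 2.5 cup × 16/9 × 90 g/cup = 400 g
cornstarch: (1 cup + 9 tbsp = 1.5625 cup) × 16/9 × 128 g/cup ≈ 356 g

powdered sugar: 49 g; chopped walnuts: 69 g; rolled oats: 400 g; cornstarch: 356 g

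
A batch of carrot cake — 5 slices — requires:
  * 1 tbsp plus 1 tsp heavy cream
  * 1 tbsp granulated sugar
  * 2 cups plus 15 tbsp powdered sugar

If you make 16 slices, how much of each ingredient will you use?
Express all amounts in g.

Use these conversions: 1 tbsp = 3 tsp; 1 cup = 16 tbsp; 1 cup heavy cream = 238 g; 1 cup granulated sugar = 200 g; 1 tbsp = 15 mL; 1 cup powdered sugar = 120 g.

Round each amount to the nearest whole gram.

Scaling factor: 16/5 = 3.2.
heavy cream: (1 tbsp + 1 tsp = 4/3 tbsp) × 16/5 ÷ 16 tbsp/cup × 238 g/cup ≈ 63 g
granulated sugar: 1 tbsp × 16/5 ÷ 16 tbsp/cup × 200 g/cup = 40 g
powdered sugar: (2 cup + 15 tbsp = 2.9375 cup) × 16/5 × 120 g/cup = 1128 g

heavy cream: 63 g; granulated sugar: 40 g; powdered sugar: 1128 g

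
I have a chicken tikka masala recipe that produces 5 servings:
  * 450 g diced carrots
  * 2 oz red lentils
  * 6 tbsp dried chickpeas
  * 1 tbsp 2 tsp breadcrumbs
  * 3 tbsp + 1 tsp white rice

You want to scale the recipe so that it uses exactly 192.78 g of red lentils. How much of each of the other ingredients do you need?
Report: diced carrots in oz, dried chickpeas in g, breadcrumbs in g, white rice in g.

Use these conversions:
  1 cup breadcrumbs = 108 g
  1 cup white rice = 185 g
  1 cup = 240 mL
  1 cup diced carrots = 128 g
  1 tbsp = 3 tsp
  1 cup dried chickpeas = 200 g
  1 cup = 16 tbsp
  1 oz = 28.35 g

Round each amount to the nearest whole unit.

diced carrots: 54 oz; dried chickpeas: 255 g; breadcrumbs: 38 g; white rice: 131 g

The original recipe has 56.7 g of red lentils, so the scaling factor is 192.78 ÷ 56.7 = 17/5 = 3.4.
diced carrots: 450 g × 17/5 ÷ 28.35 g/oz ≈ 54 oz
dried chickpeas: 6 tbsp × 17/5 ÷ 16 tbsp/cup × 200 g/cup = 255 g
breadcrumbs: (1 tbsp + 2 tsp = 5/3 tbsp) × 17/5 ÷ 16 tbsp/cup × 108 g/cup ≈ 38 g
white rice: (3 tbsp + 1 tsp = 10/3 tbsp) × 17/5 ÷ 16 tbsp/cup × 185 g/cup ≈ 131 g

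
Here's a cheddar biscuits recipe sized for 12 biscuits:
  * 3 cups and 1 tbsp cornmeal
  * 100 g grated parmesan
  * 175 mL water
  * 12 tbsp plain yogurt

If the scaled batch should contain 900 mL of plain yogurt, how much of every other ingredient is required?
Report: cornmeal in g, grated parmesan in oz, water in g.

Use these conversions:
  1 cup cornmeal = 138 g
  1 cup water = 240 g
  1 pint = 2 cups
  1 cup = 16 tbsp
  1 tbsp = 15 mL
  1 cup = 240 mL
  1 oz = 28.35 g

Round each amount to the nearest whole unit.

cornmeal: 2113 g; grated parmesan: 18 oz; water: 875 g

The original recipe has 180 mL of plain yogurt, so the scaling factor is 900 ÷ 180 = 5.
cornmeal: (3 cup + 1 tbsp = 3.0625 cup) × 5 × 138 g/cup ≈ 2113 g
grated parmesan: 100 g × 5 ÷ 28.35 g/oz ≈ 18 oz
water: 175 mL × 5 ÷ 240 mL/cup × 240 g/cup = 875 g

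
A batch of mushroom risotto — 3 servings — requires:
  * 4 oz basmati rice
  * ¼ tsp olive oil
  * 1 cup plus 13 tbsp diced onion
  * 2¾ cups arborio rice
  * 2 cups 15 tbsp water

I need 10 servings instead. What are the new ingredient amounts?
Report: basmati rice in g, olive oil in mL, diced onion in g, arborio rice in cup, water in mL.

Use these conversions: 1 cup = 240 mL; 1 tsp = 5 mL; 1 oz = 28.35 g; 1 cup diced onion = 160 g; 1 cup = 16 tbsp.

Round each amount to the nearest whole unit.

basmati rice: 378 g; olive oil: 4 mL; diced onion: 967 g; arborio rice: 9 cup; water: 2350 mL

Scaling factor: 10/3.
basmati rice: 4 oz × 10/3 × 28.35 g/oz = 378 g
olive oil: 0.25 tsp × 10/3 × 5 mL/tsp ≈ 4 mL
diced onion: (1 cup + 13 tbsp = 1.8125 cup) × 10/3 × 160 g/cup ≈ 967 g
arborio rice: 2.75 cup × 10/3 ≈ 9 cup
water: (2 cup + 15 tbsp = 2.9375 cup) × 10/3 × 240 mL/cup = 2350 mL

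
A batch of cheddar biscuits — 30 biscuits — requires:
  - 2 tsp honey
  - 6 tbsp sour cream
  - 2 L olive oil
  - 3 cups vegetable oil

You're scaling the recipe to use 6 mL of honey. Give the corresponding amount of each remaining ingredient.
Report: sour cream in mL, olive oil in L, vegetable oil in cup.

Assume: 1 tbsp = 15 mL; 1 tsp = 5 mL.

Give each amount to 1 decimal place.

The original recipe has 10 mL of honey, so the scaling factor is 6 ÷ 10 = 3/5 = 0.6.
sour cream: 6 tbsp × 3/5 × 15 mL/tbsp = 54.0 mL
olive oil: 2 L × 3/5 = 1.2 L
vegetable oil: 3 cup × 3/5 = 1.8 cup

sour cream: 54.0 mL; olive oil: 1.2 L; vegetable oil: 1.8 cup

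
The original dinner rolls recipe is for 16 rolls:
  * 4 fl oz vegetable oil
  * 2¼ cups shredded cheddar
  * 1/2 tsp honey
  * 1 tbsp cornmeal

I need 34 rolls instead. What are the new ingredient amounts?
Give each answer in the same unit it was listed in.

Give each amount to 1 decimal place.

Scaling factor: 34/16 = 17/8 = 2.125.
vegetable oil: 4 fl oz × 17/8 = 8.5 fl oz
shredded cheddar: 2.25 cup × 17/8 ≈ 4.8 cup
honey: 0.5 tsp × 17/8 ≈ 1.1 tsp
cornmeal: 1 tbsp × 17/8 ≈ 2.1 tbsp

vegetable oil: 8.5 fl oz; shredded cheddar: 4.8 cup; honey: 1.1 tsp; cornmeal: 2.1 tbsp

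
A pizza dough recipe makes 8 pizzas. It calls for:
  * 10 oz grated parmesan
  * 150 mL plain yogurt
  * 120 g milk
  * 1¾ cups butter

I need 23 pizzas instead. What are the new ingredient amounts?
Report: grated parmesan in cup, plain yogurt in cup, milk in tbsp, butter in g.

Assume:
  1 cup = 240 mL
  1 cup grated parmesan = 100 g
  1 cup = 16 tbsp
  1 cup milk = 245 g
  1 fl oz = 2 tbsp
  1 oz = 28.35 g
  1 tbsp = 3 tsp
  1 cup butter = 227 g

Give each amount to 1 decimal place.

Scaling factor: 23/8 = 2.875.
grated parmesan: 10 oz × 23/8 × 28.35 g/oz ÷ 100 g/cup ≈ 8.2 cup
plain yogurt: 150 mL × 23/8 ÷ 240 mL/cup ≈ 1.8 cup
milk: 120 g × 23/8 ÷ 245 g/cup × 16 tbsp/cup ≈ 22.5 tbsp
butter: 1.75 cup × 23/8 × 227 g/cup ≈ 1142.1 g

grated parmesan: 8.2 cup; plain yogurt: 1.8 cup; milk: 22.5 tbsp; butter: 1142.1 g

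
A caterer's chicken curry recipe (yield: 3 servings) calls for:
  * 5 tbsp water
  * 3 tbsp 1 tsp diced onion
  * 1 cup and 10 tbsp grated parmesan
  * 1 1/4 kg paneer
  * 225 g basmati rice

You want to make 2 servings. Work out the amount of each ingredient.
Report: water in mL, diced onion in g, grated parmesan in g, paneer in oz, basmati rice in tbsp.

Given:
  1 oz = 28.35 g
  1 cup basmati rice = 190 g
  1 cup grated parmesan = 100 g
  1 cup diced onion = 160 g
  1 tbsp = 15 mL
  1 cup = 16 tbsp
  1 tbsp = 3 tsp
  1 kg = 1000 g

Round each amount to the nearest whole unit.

water: 50 mL; diced onion: 22 g; grated parmesan: 108 g; paneer: 29 oz; basmati rice: 13 tbsp

Scaling factor: 2/3.
water: 5 tbsp × 2/3 × 15 mL/tbsp = 50 mL
diced onion: (3 tbsp + 1 tsp = 10/3 tbsp) × 2/3 ÷ 16 tbsp/cup × 160 g/cup ≈ 22 g
grated parmesan: (1 cup + 10 tbsp = 1.625 cup) × 2/3 × 100 g/cup ≈ 108 g
paneer: 1.25 kg × 2/3 × 1000 g/kg ÷ 28.35 g/oz ≈ 29 oz
basmati rice: 225 g × 2/3 ÷ 190 g/cup × 16 tbsp/cup ≈ 13 tbsp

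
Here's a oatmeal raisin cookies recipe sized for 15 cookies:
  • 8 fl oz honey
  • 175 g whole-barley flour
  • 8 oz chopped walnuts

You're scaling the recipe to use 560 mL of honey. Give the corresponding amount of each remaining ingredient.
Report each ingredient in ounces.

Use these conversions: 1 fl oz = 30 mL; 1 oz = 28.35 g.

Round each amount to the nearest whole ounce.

whole-barley flour: 14 oz; chopped walnuts: 19 oz

The original recipe has 240 mL of honey, so the scaling factor is 560 ÷ 240 = 7/3.
whole-barley flour: 175 g × 7/3 ÷ 28.35 g/oz ≈ 14 oz
chopped walnuts: 8 oz × 7/3 ≈ 19 oz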